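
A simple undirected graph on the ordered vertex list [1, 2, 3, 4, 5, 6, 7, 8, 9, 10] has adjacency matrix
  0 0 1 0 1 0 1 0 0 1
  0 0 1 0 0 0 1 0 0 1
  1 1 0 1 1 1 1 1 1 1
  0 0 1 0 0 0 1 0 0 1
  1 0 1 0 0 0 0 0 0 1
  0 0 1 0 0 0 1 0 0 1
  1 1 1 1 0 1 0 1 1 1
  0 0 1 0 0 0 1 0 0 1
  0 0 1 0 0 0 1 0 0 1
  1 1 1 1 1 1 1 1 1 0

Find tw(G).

A width-3 tree decomposition is:
Bags: B1 = {1, 3, 7, 10}  B2 = {3, 7, 9, 10}  B3 = {1, 3, 5, 10}  B4 = {3, 6, 7, 10}  B5 = {3, 7, 8, 10}  B6 = {3, 4, 7, 10}  B7 = {2, 3, 7, 10}
Tree: B1–B2, B1–B3, B2–B4, B2–B5, B5–B6, B6–B7
The largest bag has 4 vertices, giving width 3; this decomposition certifies tw(G) ≤ 3. Conversely, {1, 3, 5, 10} is a clique of size 4, and the vertices of any clique must share a bag in every tree decomposition; so some bag has ≥ 4 vertices and tw(G) ≥ 3. The upper and lower bounds meet at 3, so that is the treewidth.

3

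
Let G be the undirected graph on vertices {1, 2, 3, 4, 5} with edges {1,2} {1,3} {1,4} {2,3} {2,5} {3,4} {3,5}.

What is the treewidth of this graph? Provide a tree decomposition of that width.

The largest bag has 3 vertices, giving width 2; this decomposition certifies tw(G) ≤ 2. For the lower bound, the 3 vertices {1, 2, 3} are pairwise adjacent, and any tree decomposition puts a clique entirely inside one bag — forcing width ≥ 2. Combining the bounds, tw(G) = 2.

Treewidth 2.
Bags: B1 = {1, 2, 3}  B2 = {1, 3, 4}  B3 = {2, 3, 5}
Tree: B1–B2, B1–B3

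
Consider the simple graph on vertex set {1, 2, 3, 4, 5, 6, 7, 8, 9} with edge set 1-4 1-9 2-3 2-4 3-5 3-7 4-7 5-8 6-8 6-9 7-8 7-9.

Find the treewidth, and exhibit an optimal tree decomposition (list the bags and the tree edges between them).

Every bag has size at most 4, so the width is 4 − 1 = 3 and tw(G) ≤ 3. For the lower bound: the 4 vertex sets {1,6,9}, {4}, {7}, {2,3,5,8} are disjoint, each induces a connected subgraph, and every pair is joined by at least one edge of G. Contracting each set to a single vertex therefore yields K_{4} as a minor, and since treewidth is minor-monotone, tw(G) ≥ tw(K_{4}) = 3. The upper and lower bounds meet at 3, so that is the treewidth.

Treewidth 3.
Bags: B1 = {1, 4, 6, 9}  B2 = {4, 6, 7, 9}  B3 = {4, 6, 7, 8}  B4 = {2, 4, 7, 8}  B5 = {2, 3, 7, 8}  B6 = {2, 3, 5, 8}
Tree: B1–B2, B2–B3, B3–B4, B4–B5, B5–B6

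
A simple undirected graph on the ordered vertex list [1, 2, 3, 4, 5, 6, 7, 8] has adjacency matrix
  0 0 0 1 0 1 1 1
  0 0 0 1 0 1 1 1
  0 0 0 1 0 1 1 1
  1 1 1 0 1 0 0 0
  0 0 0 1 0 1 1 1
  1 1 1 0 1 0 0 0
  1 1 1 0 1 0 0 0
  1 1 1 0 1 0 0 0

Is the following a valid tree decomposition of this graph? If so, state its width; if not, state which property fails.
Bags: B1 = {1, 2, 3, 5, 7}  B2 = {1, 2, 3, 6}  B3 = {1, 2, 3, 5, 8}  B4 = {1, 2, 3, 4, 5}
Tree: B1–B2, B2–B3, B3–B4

No — edge (5,6) lies in no bag.

A tree decomposition must satisfy three properties: every vertex lies in some bag; for every edge, both endpoints lie together in some bag; and for every vertex, the bags containing it form a connected subtree. Here edge (5,6) lies in no bag, so the decomposition is invalid.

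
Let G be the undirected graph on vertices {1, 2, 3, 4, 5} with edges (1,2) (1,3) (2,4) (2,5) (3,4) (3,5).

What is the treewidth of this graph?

2

A width-2 tree decomposition is:
Bags: B1 = {2, 3, 5}  B2 = {1, 2, 3}  B3 = {2, 3, 4}
Tree: B1–B2, B2–B3
Each bag holds 3 vertices, so the decomposition has width 2, which upper-bounds the treewidth. The edges 5–3–1–2–5 form a cycle, so G is not a tree and its treewidth is at least 2. Combining the bounds, tw(G) = 2.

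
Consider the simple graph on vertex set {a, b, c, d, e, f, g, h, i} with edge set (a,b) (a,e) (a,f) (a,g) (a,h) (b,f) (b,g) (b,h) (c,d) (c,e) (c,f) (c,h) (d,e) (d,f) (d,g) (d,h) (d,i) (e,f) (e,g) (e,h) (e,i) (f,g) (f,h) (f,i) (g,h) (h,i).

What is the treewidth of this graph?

4

A width-4 tree decomposition is:
Bags: B1 = {d, e, f, h, i}  B2 = {c, d, e, f, h}  B3 = {d, e, f, g, h}  B4 = {a, e, f, g, h}  B5 = {a, b, f, g, h}
Tree: B1–B2, B1–B3, B3–B4, B4–B5
Every bag has size at most 5, so the width is 5 − 1 = 4 and tw(G) ≤ 4. For the lower bound, the 5 vertices {d, e, f, g, h} are pairwise adjacent, and any tree decomposition puts a clique entirely inside one bag — forcing width ≥ 4. Combining the bounds, tw(G) = 4.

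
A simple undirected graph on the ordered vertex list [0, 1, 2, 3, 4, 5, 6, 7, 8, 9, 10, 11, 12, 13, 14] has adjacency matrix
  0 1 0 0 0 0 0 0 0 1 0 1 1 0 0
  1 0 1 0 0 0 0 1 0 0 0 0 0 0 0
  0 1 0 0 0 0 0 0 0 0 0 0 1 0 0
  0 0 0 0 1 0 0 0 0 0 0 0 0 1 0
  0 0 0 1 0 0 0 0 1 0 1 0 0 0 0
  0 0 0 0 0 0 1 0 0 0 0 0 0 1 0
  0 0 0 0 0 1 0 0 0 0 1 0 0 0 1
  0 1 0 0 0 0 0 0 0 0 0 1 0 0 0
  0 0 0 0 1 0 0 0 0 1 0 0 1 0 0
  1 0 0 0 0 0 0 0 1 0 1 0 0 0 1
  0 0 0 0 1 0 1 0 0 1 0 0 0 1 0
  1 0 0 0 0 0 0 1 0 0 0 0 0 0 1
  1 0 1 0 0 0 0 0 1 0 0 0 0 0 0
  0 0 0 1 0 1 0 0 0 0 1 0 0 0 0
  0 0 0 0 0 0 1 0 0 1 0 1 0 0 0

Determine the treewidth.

3

A width-3 tree decomposition is:
Bags: B1 = {1, 2, 7, 11}  B2 = {0, 1, 2, 11}  B3 = {0, 2, 11, 12}  B4 = {0, 11, 12, 14}  B5 = {0, 9, 12, 14}  B6 = {8, 9, 12, 14}  B7 = {6, 8, 9, 14}  B8 = {6, 8, 9, 10}  B9 = {4, 6, 8, 10}  B10 = {4, 5, 6, 10}  B11 = {4, 5, 10, 13}  B12 = {3, 4, 5, 13}
Tree: B1–B2, B2–B3, B3–B4, B4–B5, B5–B6, B6–B7, B7–B8, B8–B9, B9–B10, B10–B11, B11–B12
The largest bag has 4 vertices, giving width 3; this decomposition certifies tw(G) ≤ 3. For the lower bound: the 4 vertex sets {1,2,7}, {11}, {0}, {8,9,12,14} are disjoint, each induces a connected subgraph, and every pair is joined by at least one edge of G. Contracting each set to a single vertex therefore yields K_{4} as a minor, and since treewidth is minor-monotone, tw(G) ≥ tw(K_{4}) = 3. Combining the bounds, tw(G) = 3.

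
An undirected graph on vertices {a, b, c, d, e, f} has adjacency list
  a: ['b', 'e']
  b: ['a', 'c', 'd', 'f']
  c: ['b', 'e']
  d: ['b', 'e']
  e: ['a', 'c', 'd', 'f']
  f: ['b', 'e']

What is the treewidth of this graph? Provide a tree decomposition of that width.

Every bag has size at most 3, so the width is 3 − 1 = 2 and tw(G) ≤ 2. Since f–b–a–e–f is a cycle in G, G is not acyclic. Forests are exactly the graphs of treewidth ≤ 1, so tw(G) ≥ 2. Therefore the treewidth is 2.

Treewidth 2.
Bags: B1 = {b, e, f}  B2 = {a, b, e}  B3 = {b, d, e}  B4 = {b, c, e}
Tree: B1–B2, B2–B3, B3–B4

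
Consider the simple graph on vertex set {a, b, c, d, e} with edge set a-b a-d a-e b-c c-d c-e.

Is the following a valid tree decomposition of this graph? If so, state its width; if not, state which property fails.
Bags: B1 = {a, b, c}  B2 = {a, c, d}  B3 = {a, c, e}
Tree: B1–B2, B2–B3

Every vertex of G appears in some bag (union = {a, b, c, d, e}); every edge is covered by a bag; and for each vertex v the set of bags containing v is connected in the bag tree. The decomposition is therefore valid. The largest bag has 3 vertices, so the width is 2.

Yes; width 2.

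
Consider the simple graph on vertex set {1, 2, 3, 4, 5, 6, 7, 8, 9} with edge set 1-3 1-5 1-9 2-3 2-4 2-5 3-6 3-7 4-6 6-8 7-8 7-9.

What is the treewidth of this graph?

A width-3 tree decomposition is:
Bags: B1 = {6, 7, 8, 9}  B2 = {3, 6, 7, 9}  B3 = {1, 3, 6, 9}  B4 = {1, 3, 4, 6}  B5 = {1, 2, 3, 4}  B6 = {1, 2, 4, 5}
Tree: B1–B2, B2–B3, B3–B4, B4–B5, B5–B6
Each bag holds 4 vertices, so the decomposition has width 3, which upper-bounds the treewidth. For the lower bound: the 4 vertex sets {7,8,9}, {6}, {3}, {1,2,4,5} are disjoint, each induces a connected subgraph, and every pair is joined by at least one edge of G. Contracting each set to a single vertex therefore yields K_{4} as a minor, and since treewidth is minor-monotone, tw(G) ≥ tw(K_{4}) = 3. Therefore the treewidth is 3.

3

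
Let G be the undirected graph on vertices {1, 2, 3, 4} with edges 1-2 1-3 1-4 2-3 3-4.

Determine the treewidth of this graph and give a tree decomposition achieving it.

Every bag has size at most 3, so the width is 3 − 1 = 2 and tw(G) ≤ 2. On the other hand G contains the 3-clique {1, 2, 3}. A clique must lie in a single bag of any decomposition, so no decomposition can have width below 2. Therefore the treewidth is 2.

Treewidth 2.
One such decomposition:
Bags: B1 = {1, 3, 4}  B2 = {1, 2, 3}
Tree: B1–B2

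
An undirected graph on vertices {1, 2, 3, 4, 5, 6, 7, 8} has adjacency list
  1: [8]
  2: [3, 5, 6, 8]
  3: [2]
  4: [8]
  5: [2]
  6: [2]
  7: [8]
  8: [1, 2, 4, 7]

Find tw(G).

1

A width-1 tree decomposition is:
Bags: B1 = {2, 8}  B2 = {2, 6}  B3 = {2, 3}  B4 = {7, 8}  B5 = {2, 5}  B6 = {1, 8}  B7 = {4, 8}
Tree: B1–B2, B1–B3, B1–B4, B3–B5, B1–B6, B4–B7
The largest bag has 2 vertices, giving width 1; this decomposition certifies tw(G) ≤ 1. G has an edge, so its treewidth is at least 1. Combining the bounds, tw(G) = 1.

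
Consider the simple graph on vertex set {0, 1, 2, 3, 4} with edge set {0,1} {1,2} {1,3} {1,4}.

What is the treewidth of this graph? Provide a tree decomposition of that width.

The largest bag has 2 vertices, giving width 1; this decomposition certifies tw(G) ≤ 1. G has an edge, so its treewidth is at least 1. Combining the bounds, tw(G) = 1.

Treewidth 1.
Bags: B1 = {1, 2}  B2 = {0, 1}  B3 = {1, 4}  B4 = {1, 3}
Tree: B1–B2, B2–B3, B2–B4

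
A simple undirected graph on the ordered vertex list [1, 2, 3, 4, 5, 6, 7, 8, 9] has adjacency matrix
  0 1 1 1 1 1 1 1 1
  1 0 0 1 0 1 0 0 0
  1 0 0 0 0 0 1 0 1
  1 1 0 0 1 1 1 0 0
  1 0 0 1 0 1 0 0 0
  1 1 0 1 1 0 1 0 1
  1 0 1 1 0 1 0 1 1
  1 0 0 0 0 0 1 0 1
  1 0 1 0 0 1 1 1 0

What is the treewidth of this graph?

3

A width-3 tree decomposition is:
Bags: B1 = {1, 3, 7, 9}  B2 = {1, 6, 7, 9}  B3 = {1, 4, 6, 7}  B4 = {1, 4, 5, 6}  B5 = {1, 7, 8, 9}  B6 = {1, 2, 4, 6}
Tree: B1–B2, B2–B3, B3–B4, B1–B5, B3–B6
The largest bag has 4 vertices, giving width 3; this decomposition certifies tw(G) ≤ 3. Conversely, {1, 7, 8, 9} is a clique of size 4, and the vertices of any clique must share a bag in every tree decomposition; so some bag has ≥ 4 vertices and tw(G) ≥ 3. Therefore the treewidth is 3.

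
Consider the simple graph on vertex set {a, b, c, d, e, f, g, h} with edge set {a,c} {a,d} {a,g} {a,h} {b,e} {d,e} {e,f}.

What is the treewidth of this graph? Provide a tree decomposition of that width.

Treewidth 1.
One such decomposition:
Bags: B1 = {d, e}  B2 = {a, d}  B3 = {a, h}  B4 = {b, e}  B5 = {a, c}  B6 = {e, f}  B7 = {a, g}
Tree: B1–B2, B2–B3, B1–B4, B3–B5, B1–B6, B5–B7

Each bag holds 2 vertices, so the decomposition has width 1, which upper-bounds the treewidth. G has an edge, so its treewidth is at least 1. Hence tw(G) = 1 exactly.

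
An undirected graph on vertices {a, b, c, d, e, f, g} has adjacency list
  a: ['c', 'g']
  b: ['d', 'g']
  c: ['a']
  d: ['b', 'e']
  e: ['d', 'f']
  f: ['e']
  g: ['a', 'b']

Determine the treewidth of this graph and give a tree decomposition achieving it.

Treewidth 1.
One such decomposition:
Bags: B1 = {a, c}  B2 = {a, g}  B3 = {b, g}  B4 = {b, d}  B5 = {d, e}  B6 = {e, f}
Tree: B1–B2, B2–B3, B3–B4, B4–B5, B5–B6

Each bag holds 2 vertices, so the decomposition has width 1, which upper-bounds the treewidth. Since G has at least one edge (e.g. c–a), it is not an edgeless graph, so tw(G) ≥ 1. Hence tw(G) = 1 exactly.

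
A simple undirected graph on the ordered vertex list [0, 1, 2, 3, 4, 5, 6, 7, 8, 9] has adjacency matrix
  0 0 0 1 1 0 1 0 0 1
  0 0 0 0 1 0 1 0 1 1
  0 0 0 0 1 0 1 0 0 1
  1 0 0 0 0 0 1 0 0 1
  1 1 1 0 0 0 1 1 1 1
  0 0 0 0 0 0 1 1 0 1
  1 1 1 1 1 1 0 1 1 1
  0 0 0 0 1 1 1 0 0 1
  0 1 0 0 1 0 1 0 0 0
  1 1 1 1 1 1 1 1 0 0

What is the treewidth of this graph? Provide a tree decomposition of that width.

Treewidth 3.
One such decomposition:
Bags: B1 = {4, 6, 7, 9}  B2 = {0, 4, 6, 9}  B3 = {2, 4, 6, 9}  B4 = {1, 4, 6, 9}  B5 = {5, 6, 7, 9}  B6 = {0, 3, 6, 9}  B7 = {1, 4, 6, 8}
Tree: B1–B2, B1–B3, B2–B4, B1–B5, B2–B6, B4–B7

Each bag holds 4 vertices, so the decomposition has width 3, which upper-bounds the treewidth. On the other hand G contains the 4-clique {1, 4, 6, 8}. A clique must lie in a single bag of any decomposition, so no decomposition can have width below 3. Combining the bounds, tw(G) = 3.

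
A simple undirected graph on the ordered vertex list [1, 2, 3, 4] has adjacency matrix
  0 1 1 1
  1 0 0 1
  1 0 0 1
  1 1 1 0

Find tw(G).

A width-2 tree decomposition is:
Bags: B1 = {1, 3, 4}  B2 = {1, 2, 4}
Tree: B1–B2
Every bag has size at most 3, so the width is 3 − 1 = 2 and tw(G) ≤ 2. On the other hand G contains the 3-clique {1, 2, 4}. A clique must lie in a single bag of any decomposition, so no decomposition can have width below 2. Therefore the treewidth is 2.

2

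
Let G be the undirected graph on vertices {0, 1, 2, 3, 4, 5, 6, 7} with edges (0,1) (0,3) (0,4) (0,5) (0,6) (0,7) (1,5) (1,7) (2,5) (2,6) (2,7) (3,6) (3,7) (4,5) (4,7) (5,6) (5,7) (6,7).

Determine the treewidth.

A width-3 tree decomposition is:
Bags: B1 = {2, 5, 6, 7}  B2 = {0, 5, 6, 7}  B3 = {0, 1, 5, 7}  B4 = {0, 3, 6, 7}  B5 = {0, 4, 5, 7}
Tree: B1–B2, B2–B3, B2–B4, B2–B5
The largest bag has 4 vertices, giving width 3; this decomposition certifies tw(G) ≤ 3. Conversely, {0, 3, 6, 7} is a clique of size 4, and the vertices of any clique must share a bag in every tree decomposition; so some bag has ≥ 4 vertices and tw(G) ≥ 3. Hence tw(G) = 3 exactly.

3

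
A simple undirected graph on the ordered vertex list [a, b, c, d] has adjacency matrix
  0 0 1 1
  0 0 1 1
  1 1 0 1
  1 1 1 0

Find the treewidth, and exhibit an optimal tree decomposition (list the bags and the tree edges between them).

Each bag holds 3 vertices, so the decomposition has width 2, which upper-bounds the treewidth. For the lower bound, the 3 vertices {a, c, d} are pairwise adjacent, and any tree decomposition puts a clique entirely inside one bag — forcing width ≥ 2. Hence tw(G) = 2 exactly.

Treewidth 2.
Bags: B1 = {a, c, d}  B2 = {b, c, d}
Tree: B1–B2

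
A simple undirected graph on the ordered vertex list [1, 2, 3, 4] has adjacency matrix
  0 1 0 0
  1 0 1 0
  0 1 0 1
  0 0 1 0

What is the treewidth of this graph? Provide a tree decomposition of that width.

Treewidth 1.
Bags: B1 = {3, 4}  B2 = {2, 3}  B3 = {1, 2}
Tree: B1–B2, B2–B3

The largest bag has 2 vertices, giving width 1; this decomposition certifies tw(G) ≤ 1. Any graph with an edge has treewidth ≥ 1, and G has the edge 4–3. Hence tw(G) = 1 exactly.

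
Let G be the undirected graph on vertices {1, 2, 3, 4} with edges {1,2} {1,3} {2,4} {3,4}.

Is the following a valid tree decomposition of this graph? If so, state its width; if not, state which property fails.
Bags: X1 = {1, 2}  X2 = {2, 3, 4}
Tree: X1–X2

A tree decomposition must satisfy three properties: every vertex lies in some bag; for every edge, both endpoints lie together in some bag; and for every vertex, the bags containing it form a connected subtree. Here edge (3,1) lies in no bag, so the decomposition is invalid.

No — edge (3,1) lies in no bag.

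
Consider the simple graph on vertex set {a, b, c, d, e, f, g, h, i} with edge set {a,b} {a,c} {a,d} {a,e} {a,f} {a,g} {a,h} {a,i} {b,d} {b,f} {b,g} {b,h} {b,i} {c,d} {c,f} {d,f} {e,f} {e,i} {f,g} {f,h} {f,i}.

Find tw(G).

A width-3 tree decomposition is:
Bags: B1 = {a, b, d, f}  B2 = {a, b, f, i}  B3 = {a, e, f, i}  B4 = {a, b, f, g}  B5 = {a, c, d, f}  B6 = {a, b, f, h}
Tree: B1–B2, B2–B3, B1–B4, B1–B5, B2–B6
The largest bag has 4 vertices, giving width 3; this decomposition certifies tw(G) ≤ 3. Conversely, {a, e, f, i} is a clique of size 4, and the vertices of any clique must share a bag in every tree decomposition; so some bag has ≥ 4 vertices and tw(G) ≥ 3. Hence tw(G) = 3 exactly.

3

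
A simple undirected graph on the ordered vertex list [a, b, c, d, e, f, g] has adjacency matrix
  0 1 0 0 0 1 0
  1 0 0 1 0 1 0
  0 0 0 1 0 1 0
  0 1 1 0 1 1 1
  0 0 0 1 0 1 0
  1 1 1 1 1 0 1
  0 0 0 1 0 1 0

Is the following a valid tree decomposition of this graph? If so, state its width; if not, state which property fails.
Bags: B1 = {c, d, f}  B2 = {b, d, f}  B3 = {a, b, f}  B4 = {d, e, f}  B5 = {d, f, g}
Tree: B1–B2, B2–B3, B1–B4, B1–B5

Yes; width 2.

Every vertex of G appears in some bag (union = {a, b, c, d, e, f, g}); every edge is covered by a bag; and for each vertex v the set of bags containing v is connected in the bag tree. The decomposition is therefore valid. The largest bag has 3 vertices, so the width is 2.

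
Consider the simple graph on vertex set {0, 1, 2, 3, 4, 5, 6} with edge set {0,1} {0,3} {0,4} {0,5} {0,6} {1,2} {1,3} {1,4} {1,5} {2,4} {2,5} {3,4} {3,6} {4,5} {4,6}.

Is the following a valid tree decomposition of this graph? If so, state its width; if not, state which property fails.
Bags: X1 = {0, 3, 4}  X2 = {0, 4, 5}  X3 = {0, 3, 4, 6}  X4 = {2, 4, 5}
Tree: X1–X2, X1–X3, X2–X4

No — vertex 1 appears in no bag.

A tree decomposition must satisfy three properties: every vertex lies in some bag; for every edge, both endpoints lie together in some bag; and for every vertex, the bags containing it form a connected subtree. Here vertex 1 appears in no bag, so the decomposition is invalid.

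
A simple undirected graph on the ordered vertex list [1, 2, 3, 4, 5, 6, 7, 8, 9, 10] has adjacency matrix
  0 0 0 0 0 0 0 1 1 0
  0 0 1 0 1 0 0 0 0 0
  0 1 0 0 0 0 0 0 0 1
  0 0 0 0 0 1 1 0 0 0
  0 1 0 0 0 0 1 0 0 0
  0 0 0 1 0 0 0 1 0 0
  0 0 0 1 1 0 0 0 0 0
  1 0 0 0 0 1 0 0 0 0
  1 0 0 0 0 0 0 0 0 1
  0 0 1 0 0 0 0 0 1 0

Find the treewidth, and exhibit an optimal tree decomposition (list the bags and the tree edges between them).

Every bag has size at most 3, so the width is 3 − 1 = 2 and tw(G) ≤ 2. Since 1–8–6–4–7–5–2–3–10–9–1 is a cycle in G, G is not acyclic. Forests are exactly the graphs of treewidth ≤ 1, so tw(G) ≥ 2. Combining the bounds, tw(G) = 2.

Treewidth 2.
One such decomposition:
Bags: B1 = {1, 6, 8}  B2 = {1, 4, 6}  B3 = {1, 4, 7}  B4 = {1, 5, 7}  B5 = {1, 2, 5}  B6 = {1, 2, 3}  B7 = {1, 3, 10}  B8 = {1, 9, 10}
Tree: B1–B2, B2–B3, B3–B4, B4–B5, B5–B6, B6–B7, B7–B8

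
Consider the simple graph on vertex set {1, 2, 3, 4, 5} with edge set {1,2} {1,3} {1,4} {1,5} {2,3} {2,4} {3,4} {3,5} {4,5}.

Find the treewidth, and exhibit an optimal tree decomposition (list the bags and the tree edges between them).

Every bag has size at most 4, so the width is 4 − 1 = 3 and tw(G) ≤ 3. For the lower bound, the 4 vertices {1, 2, 3, 4} are pairwise adjacent, and any tree decomposition puts a clique entirely inside one bag — forcing width ≥ 3. The upper and lower bounds meet at 3, so that is the treewidth.

Treewidth 3.
Bags: B1 = {1, 2, 3, 4}  B2 = {1, 3, 4, 5}
Tree: B1–B2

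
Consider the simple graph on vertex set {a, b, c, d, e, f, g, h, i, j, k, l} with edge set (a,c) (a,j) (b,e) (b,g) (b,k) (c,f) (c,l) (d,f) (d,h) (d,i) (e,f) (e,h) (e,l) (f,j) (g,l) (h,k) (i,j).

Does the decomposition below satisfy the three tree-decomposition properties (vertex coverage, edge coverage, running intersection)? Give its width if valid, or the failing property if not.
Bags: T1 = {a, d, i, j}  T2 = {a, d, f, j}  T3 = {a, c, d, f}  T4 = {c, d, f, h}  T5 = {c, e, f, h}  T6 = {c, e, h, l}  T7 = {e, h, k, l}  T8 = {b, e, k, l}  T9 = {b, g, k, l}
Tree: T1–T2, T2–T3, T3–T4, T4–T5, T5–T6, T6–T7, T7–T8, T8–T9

Yes; width 3.

Every vertex of G appears in some bag (union = {a, b, c, d, e, f, g, h, i, j, k, l}); every edge is covered by a bag; and for each vertex v the set of bags containing v is connected in the bag tree. The decomposition is therefore valid. The largest bag has 4 vertices, so the width is 3.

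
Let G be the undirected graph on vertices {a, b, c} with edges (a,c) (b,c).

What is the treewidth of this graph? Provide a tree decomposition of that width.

Each bag holds 2 vertices, so the decomposition has width 1, which upper-bounds the treewidth. Any graph with an edge has treewidth ≥ 1, and G has the edge c–b. Hence tw(G) = 1 exactly.

Treewidth 1.
One such decomposition:
Bags: B1 = {b, c}  B2 = {a, c}
Tree: B1–B2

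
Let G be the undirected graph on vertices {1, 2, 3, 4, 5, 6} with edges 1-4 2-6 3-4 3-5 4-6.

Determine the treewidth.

1

A width-1 tree decomposition is:
Bags: B1 = {3, 4}  B2 = {3, 5}  B3 = {4, 6}  B4 = {2, 6}  B5 = {1, 4}
Tree: B1–B2, B1–B3, B3–B4, B3–B5
Every bag has size at most 2, so the width is 2 − 1 = 1 and tw(G) ≤ 1. Since G has at least one edge (e.g. 4–3), it is not an edgeless graph, so tw(G) ≥ 1. Hence tw(G) = 1 exactly.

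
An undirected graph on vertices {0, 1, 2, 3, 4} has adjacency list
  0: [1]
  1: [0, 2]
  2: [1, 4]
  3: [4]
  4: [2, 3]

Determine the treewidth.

1

A width-1 tree decomposition is:
Bags: B1 = {1, 2}  B2 = {0, 1}  B3 = {2, 4}  B4 = {3, 4}
Tree: B1–B2, B1–B3, B3–B4
Every bag has size at most 2, so the width is 2 − 1 = 1 and tw(G) ≤ 1. G has an edge, so its treewidth is at least 1. Combining the bounds, tw(G) = 1.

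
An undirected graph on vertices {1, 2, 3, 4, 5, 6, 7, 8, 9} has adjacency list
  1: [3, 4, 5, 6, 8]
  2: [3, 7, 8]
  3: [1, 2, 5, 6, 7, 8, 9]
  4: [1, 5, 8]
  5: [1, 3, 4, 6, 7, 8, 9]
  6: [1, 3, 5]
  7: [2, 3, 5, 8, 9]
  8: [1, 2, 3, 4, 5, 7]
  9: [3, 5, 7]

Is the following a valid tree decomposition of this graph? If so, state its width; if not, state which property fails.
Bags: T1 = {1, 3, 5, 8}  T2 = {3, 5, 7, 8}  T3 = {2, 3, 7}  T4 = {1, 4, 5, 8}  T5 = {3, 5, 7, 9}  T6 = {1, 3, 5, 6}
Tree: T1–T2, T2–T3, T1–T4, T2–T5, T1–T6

A tree decomposition must satisfy three properties: every vertex lies in some bag; for every edge, both endpoints lie together in some bag; and for every vertex, the bags containing it form a connected subtree. Here edge (8,2) lies in no bag, so the decomposition is invalid.

No — edge (8,2) lies in no bag.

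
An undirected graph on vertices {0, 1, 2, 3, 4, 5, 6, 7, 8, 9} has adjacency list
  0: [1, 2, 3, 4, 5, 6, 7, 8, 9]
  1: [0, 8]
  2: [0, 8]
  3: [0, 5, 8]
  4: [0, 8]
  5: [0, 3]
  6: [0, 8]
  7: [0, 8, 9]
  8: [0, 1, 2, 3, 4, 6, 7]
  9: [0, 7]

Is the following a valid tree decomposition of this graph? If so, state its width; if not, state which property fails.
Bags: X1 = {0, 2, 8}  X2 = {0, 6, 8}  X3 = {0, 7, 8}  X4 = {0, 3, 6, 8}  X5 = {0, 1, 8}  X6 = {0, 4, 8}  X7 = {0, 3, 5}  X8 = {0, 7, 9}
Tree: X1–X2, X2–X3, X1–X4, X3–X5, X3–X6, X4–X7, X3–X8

No — bags containing vertex 6 are not connected in the tree.

A tree decomposition must satisfy three properties: every vertex lies in some bag; for every edge, both endpoints lie together in some bag; and for every vertex, the bags containing it form a connected subtree. Here bags containing vertex 6 are not connected in the tree, so the decomposition is invalid.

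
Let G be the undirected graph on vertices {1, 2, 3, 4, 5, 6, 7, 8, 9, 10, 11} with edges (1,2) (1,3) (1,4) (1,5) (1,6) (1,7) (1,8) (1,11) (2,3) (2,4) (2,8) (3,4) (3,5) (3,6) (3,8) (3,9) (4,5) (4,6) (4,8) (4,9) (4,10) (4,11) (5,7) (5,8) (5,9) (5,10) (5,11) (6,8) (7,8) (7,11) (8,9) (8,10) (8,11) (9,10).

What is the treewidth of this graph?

A width-4 tree decomposition is:
Bags: B1 = {1, 4, 5, 8, 11}  B2 = {1, 3, 4, 5, 8}  B3 = {1, 5, 7, 8, 11}  B4 = {1, 2, 3, 4, 8}  B5 = {3, 4, 5, 8, 9}  B6 = {1, 3, 4, 6, 8}  B7 = {4, 5, 8, 9, 10}
Tree: B1–B2, B1–B3, B2–B4, B2–B5, B4–B6, B5–B7
Every bag has size at most 5, so the width is 5 − 1 = 4 and tw(G) ≤ 4. Conversely, {1, 4, 5, 8, 11} is a clique of size 5, and the vertices of any clique must share a bag in every tree decomposition; so some bag has ≥ 5 vertices and tw(G) ≥ 4. Therefore the treewidth is 4.

4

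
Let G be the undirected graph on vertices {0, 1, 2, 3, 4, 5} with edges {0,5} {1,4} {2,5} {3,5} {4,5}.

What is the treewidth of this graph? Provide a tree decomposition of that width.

Each bag holds 2 vertices, so the decomposition has width 1, which upper-bounds the treewidth. G has an edge, so its treewidth is at least 1. The upper and lower bounds meet at 1, so that is the treewidth.

Treewidth 1.
One such decomposition:
Bags: B1 = {2, 5}  B2 = {4, 5}  B3 = {0, 5}  B4 = {1, 4}  B5 = {3, 5}
Tree: B1–B2, B1–B3, B2–B4, B3–B5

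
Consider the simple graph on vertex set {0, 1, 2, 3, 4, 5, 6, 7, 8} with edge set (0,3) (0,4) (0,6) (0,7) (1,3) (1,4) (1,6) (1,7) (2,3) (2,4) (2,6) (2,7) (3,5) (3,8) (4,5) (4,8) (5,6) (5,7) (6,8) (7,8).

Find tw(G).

A width-4 tree decomposition is:
Bags: B1 = {3, 4, 6, 7, 8}  B2 = {2, 3, 4, 6, 7}  B3 = {3, 4, 5, 6, 7}  B4 = {0, 3, 4, 6, 7}  B5 = {1, 3, 4, 6, 7}
Tree: B1–B2, B2–B3, B3–B4, B4–B5
Every bag has size at most 5, so the width is 5 − 1 = 4 and tw(G) ≤ 4. For the lower bound: the 5 vertex sets {4,8}, {2,6}, {3,5}, {7}, {0} are disjoint, each induces a connected subgraph, and every pair is joined by at least one edge of G. Contracting each set to a single vertex therefore yields K_{5} as a minor, and since treewidth is minor-monotone, tw(G) ≥ tw(K_{5}) = 4. Therefore the treewidth is 4.

4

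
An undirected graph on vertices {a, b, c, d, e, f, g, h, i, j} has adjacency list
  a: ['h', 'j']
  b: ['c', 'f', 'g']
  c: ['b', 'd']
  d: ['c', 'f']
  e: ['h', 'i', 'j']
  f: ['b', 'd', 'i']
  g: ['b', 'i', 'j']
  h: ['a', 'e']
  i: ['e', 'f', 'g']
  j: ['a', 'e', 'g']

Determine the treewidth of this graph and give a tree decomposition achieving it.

Every bag has size at most 3, so the width is 3 − 1 = 2 and tw(G) ≤ 2. For the lower bound, G contains the cycle c–d–f–b–c, so G is not a forest; only forests have treewidth ≤ 1, hence tw(G) ≥ 2. Hence tw(G) = 2 exactly.

Treewidth 2.
One such decomposition:
Bags: B1 = {b, c, d}  B2 = {b, d, f}  B3 = {b, f, g}  B4 = {f, g, i}  B5 = {g, i, j}  B6 = {e, i, j}  B7 = {a, e, j}  B8 = {a, e, h}
Tree: B1–B2, B2–B3, B3–B4, B4–B5, B5–B6, B6–B7, B7–B8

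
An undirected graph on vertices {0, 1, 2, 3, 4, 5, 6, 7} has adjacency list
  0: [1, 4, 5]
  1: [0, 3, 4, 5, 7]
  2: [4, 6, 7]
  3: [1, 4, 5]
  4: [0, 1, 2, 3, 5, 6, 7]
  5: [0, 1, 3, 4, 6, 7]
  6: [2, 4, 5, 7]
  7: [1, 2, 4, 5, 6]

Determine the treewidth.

A width-3 tree decomposition is:
Bags: B1 = {1, 3, 4, 5}  B2 = {1, 4, 5, 7}  B3 = {0, 1, 4, 5}  B4 = {4, 5, 6, 7}  B5 = {2, 4, 6, 7}
Tree: B1–B2, B2–B3, B2–B4, B4–B5
The largest bag has 4 vertices, giving width 3; this decomposition certifies tw(G) ≤ 3. For the lower bound, the 4 vertices {2, 4, 6, 7} are pairwise adjacent, and any tree decomposition puts a clique entirely inside one bag — forcing width ≥ 3. The upper and lower bounds meet at 3, so that is the treewidth.

3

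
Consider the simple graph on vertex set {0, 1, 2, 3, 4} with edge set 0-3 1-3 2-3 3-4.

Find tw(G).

1

A width-1 tree decomposition is:
Bags: B1 = {0, 3}  B2 = {1, 3}  B3 = {3, 4}  B4 = {2, 3}
Tree: B1–B2, B2–B3, B1–B4
Every bag has size at most 2, so the width is 2 − 1 = 1 and tw(G) ≤ 1. Since G has at least one edge (e.g. 3–0), it is not an edgeless graph, so tw(G) ≥ 1. Combining the bounds, tw(G) = 1.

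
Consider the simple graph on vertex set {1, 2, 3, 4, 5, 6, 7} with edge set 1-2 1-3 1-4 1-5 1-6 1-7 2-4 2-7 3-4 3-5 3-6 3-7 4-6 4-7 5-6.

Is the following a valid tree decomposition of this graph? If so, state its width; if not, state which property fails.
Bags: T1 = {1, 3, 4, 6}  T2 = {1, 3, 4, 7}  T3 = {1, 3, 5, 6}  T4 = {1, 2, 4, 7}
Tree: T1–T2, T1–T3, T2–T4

Vertex coverage: the bags together contain {1, 2, 3, 4, 5, 6, 7}, the full vertex set. Edge coverage: each edge of G has both endpoints in at least one bag. Running intersection: for every vertex, the bags containing it form a connected subtree. All three properties hold, so this is a valid tree decomposition of width max|bag| − 1 = 3, and hence tw(G) ≤ 3.

Yes; width 3.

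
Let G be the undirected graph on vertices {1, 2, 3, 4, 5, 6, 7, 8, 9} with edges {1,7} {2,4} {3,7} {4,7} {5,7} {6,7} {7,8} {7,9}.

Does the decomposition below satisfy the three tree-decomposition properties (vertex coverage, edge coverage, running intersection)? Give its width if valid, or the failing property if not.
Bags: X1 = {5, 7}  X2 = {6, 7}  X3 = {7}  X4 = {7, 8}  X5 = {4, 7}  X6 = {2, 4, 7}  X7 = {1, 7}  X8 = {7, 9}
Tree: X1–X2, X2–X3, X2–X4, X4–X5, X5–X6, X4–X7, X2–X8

A tree decomposition must satisfy three properties: every vertex lies in some bag; for every edge, both endpoints lie together in some bag; and for every vertex, the bags containing it form a connected subtree. Here vertex 3 appears in no bag, so the decomposition is invalid.

No — vertex 3 appears in no bag.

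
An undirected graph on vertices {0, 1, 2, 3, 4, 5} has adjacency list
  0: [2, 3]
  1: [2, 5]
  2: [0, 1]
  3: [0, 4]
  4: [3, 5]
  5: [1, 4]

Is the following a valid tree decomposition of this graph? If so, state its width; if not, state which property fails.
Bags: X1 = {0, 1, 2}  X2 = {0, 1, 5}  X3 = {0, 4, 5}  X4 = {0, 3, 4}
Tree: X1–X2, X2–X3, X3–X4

Yes; width 2.

Checking the three conditions: (i) the bags cover all of {0, 1, 2, 3, 4, 5}; (ii) for each edge, some bag contains both endpoints; (iii) the bags containing any fixed vertex form a subtree. All hold, so the decomposition is valid with width 3 − 1 = 2.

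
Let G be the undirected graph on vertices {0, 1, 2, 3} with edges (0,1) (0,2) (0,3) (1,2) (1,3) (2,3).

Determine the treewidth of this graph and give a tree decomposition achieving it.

Treewidth 3.
Bags: B1 = {0, 1, 2, 3}
Tree: (single bag)

With just one bag of size 4, the width is 4 − 1 = 3, so tw(G) ≤ 3. Conversely, {0, 1, 2, 3} is a clique of size 4, and the vertices of any clique must share a bag in every tree decomposition; so some bag has ≥ 4 vertices and tw(G) ≥ 3. The upper and lower bounds meet at 3, so that is the treewidth.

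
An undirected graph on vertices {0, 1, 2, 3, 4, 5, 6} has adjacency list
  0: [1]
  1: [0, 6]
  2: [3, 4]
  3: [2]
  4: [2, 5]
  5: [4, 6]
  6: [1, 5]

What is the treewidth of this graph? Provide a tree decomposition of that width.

Each bag holds 2 vertices, so the decomposition has width 1, which upper-bounds the treewidth. G has an edge, so its treewidth is at least 1. Combining the bounds, tw(G) = 1.

Treewidth 1.
One optimal decomposition is:
Bags: B1 = {0, 1}  B2 = {1, 6}  B3 = {5, 6}  B4 = {4, 5}  B5 = {2, 4}  B6 = {2, 3}
Tree: B1–B2, B2–B3, B3–B4, B4–B5, B5–B6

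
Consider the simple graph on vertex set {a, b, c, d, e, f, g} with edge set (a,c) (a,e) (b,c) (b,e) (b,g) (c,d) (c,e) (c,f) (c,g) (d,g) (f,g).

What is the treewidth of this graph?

A width-2 tree decomposition is:
Bags: B1 = {b, c, e}  B2 = {b, c, g}  B3 = {c, f, g}  B4 = {c, d, g}  B5 = {a, c, e}
Tree: B1–B2, B2–B3, B2–B4, B1–B5
The largest bag has 3 vertices, giving width 2; this decomposition certifies tw(G) ≤ 2. On the other hand G contains the 3-clique {c, d, g}. A clique must lie in a single bag of any decomposition, so no decomposition can have width below 2. Combining the bounds, tw(G) = 2.

2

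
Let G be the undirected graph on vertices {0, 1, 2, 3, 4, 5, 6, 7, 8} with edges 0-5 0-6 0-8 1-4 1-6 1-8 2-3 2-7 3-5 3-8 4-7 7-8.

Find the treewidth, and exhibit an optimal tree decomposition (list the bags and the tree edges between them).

Treewidth 3.
Bags: B1 = {0, 1, 4, 6}  B2 = {0, 1, 4, 8}  B3 = {0, 4, 7, 8}  B4 = {0, 5, 7, 8}  B5 = {3, 5, 7, 8}  B6 = {2, 3, 5, 7}
Tree: B1–B2, B2–B3, B3–B4, B4–B5, B5–B6

The largest bag has 4 vertices, giving width 3; this decomposition certifies tw(G) ≤ 3. For the lower bound: the 4 vertex sets {1,4,6}, {0}, {8}, {2,3,5,7} are disjoint, each induces a connected subgraph, and every pair is joined by at least one edge of G. Contracting each set to a single vertex therefore yields K_{4} as a minor, and since treewidth is minor-monotone, tw(G) ≥ tw(K_{4}) = 3. Therefore the treewidth is 3.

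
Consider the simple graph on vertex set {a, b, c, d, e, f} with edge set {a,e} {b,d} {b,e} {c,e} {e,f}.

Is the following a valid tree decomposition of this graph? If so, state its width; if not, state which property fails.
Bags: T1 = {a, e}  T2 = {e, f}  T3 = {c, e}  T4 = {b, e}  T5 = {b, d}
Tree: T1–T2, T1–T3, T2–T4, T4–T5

Yes; width 1.

Checking the three conditions: (i) the bags cover all of {a, b, c, d, e, f}; (ii) for each edge, some bag contains both endpoints; (iii) the bags containing any fixed vertex form a subtree. All hold, so the decomposition is valid with width 2 − 1 = 1.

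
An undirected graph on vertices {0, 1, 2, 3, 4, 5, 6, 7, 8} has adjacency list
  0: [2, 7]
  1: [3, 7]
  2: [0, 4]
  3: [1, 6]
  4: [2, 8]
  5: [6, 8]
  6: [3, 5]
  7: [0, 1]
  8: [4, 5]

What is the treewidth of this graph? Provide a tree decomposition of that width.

Each bag holds 3 vertices, so the decomposition has width 2, which upper-bounds the treewidth. The edges 8–4–2–0–7–1–3–6–5–8 form a cycle, so G is not a tree and its treewidth is at least 2. The upper and lower bounds meet at 2, so that is the treewidth.

Treewidth 2.
One such decomposition:
Bags: B1 = {2, 4, 8}  B2 = {0, 2, 8}  B3 = {0, 7, 8}  B4 = {1, 7, 8}  B5 = {1, 3, 8}  B6 = {3, 6, 8}  B7 = {5, 6, 8}
Tree: B1–B2, B2–B3, B3–B4, B4–B5, B5–B6, B6–B7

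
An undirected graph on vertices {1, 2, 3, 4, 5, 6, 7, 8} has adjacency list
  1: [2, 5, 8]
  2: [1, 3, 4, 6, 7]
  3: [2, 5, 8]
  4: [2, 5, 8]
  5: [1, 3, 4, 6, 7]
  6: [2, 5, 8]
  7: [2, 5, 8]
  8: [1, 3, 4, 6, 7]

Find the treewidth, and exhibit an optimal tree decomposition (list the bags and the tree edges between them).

Every bag has size at most 4, so the width is 4 − 1 = 3 and tw(G) ≤ 3. For the lower bound: the 4 vertex sets {3,8}, {2,6}, {5}, {1} are disjoint, each induces a connected subgraph, and every pair is joined by at least one edge of G. Contracting each set to a single vertex therefore yields K_{4} as a minor, and since treewidth is minor-monotone, tw(G) ≥ tw(K_{4}) = 3. Hence tw(G) = 3 exactly.

Treewidth 3.
Bags: B1 = {2, 3, 5, 8}  B2 = {2, 5, 6, 8}  B3 = {1, 2, 5, 8}  B4 = {2, 4, 5, 8}  B5 = {2, 5, 7, 8}
Tree: B1–B2, B2–B3, B3–B4, B4–B5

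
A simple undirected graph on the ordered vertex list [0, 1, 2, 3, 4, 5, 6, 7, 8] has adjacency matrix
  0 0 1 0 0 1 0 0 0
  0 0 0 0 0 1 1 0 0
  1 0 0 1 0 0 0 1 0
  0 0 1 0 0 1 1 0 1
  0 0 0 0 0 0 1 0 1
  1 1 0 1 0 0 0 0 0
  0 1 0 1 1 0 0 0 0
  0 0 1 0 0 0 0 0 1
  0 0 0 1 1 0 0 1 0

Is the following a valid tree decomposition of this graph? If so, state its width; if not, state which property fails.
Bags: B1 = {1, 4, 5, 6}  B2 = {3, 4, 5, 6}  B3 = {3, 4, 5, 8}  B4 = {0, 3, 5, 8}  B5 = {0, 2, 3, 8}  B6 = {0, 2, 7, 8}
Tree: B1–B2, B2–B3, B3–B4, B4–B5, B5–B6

Vertex coverage: the bags together contain {0, 1, 2, 3, 4, 5, 6, 7, 8}, the full vertex set. Edge coverage: each edge of G has both endpoints in at least one bag. Running intersection: for every vertex, the bags containing it form a connected subtree. All three properties hold, so this is a valid tree decomposition of width max|bag| − 1 = 3, and hence tw(G) ≤ 3.

Yes; width 3.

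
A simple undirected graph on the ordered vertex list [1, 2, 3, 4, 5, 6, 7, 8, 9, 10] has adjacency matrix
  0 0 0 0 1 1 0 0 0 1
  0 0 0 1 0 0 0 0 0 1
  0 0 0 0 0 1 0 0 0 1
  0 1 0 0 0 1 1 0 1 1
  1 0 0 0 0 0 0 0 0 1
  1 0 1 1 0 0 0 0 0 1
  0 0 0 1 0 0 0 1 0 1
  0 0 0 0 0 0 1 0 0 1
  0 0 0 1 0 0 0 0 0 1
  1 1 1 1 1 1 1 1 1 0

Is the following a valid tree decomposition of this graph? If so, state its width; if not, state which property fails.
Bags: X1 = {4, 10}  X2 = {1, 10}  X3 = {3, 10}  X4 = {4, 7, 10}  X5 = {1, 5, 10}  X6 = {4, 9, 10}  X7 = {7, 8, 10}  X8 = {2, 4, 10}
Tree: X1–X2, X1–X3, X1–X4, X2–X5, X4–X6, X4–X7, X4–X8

A tree decomposition must satisfy three properties: every vertex lies in some bag; for every edge, both endpoints lie together in some bag; and for every vertex, the bags containing it form a connected subtree. Here vertex 6 appears in no bag, so the decomposition is invalid.

No — vertex 6 appears in no bag.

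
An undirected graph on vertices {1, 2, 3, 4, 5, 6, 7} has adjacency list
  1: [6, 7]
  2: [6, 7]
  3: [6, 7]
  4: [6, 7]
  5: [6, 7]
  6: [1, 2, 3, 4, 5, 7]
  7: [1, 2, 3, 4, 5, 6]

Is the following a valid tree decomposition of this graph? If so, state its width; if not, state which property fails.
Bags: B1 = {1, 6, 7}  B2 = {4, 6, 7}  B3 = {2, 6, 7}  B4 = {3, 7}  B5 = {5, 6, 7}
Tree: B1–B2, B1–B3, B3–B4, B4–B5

A tree decomposition must satisfy three properties: every vertex lies in some bag; for every edge, both endpoints lie together in some bag; and for every vertex, the bags containing it form a connected subtree. Here edge (6,3) lies in no bag, so the decomposition is invalid.

No — edge (6,3) lies in no bag.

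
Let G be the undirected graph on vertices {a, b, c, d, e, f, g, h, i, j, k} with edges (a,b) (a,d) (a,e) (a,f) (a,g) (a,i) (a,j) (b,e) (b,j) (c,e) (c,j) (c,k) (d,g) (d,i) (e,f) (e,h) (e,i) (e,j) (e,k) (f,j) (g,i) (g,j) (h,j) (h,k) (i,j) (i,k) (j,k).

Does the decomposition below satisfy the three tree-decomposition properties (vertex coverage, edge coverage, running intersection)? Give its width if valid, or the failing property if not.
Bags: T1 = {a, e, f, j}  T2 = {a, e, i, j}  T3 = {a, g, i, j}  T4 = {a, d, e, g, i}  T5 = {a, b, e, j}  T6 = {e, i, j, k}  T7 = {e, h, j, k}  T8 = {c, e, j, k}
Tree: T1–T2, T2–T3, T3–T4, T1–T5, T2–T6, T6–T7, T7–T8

No — bags containing vertex e are not connected in the tree.

A tree decomposition must satisfy three properties: every vertex lies in some bag; for every edge, both endpoints lie together in some bag; and for every vertex, the bags containing it form a connected subtree. Here bags containing vertex e are not connected in the tree, so the decomposition is invalid.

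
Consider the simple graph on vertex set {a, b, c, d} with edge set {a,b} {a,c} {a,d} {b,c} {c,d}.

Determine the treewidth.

2

A width-2 tree decomposition is:
Bags: B1 = {a, b, c}  B2 = {a, c, d}
Tree: B1–B2
The largest bag has 3 vertices, giving width 2; this decomposition certifies tw(G) ≤ 2. Conversely, {a, c, d} is a clique of size 3, and the vertices of any clique must share a bag in every tree decomposition; so some bag has ≥ 3 vertices and tw(G) ≥ 2. The upper and lower bounds meet at 2, so that is the treewidth.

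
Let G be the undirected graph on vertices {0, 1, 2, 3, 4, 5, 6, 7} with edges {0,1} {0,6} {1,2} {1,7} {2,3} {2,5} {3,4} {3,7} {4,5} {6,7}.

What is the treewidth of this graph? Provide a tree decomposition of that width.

Treewidth 2.
Bags: B1 = {2, 4, 5}  B2 = {2, 3, 4}  B3 = {1, 2, 3}  B4 = {1, 3, 7}  B5 = {0, 1, 7}  B6 = {0, 6, 7}
Tree: B1–B2, B2–B3, B3–B4, B4–B5, B5–B6

The largest bag has 3 vertices, giving width 2; this decomposition certifies tw(G) ≤ 2. For the lower bound, G contains the cycle 5–4–3–2–5, so G is not a forest; only forests have treewidth ≤ 1, hence tw(G) ≥ 2. Combining the bounds, tw(G) = 2.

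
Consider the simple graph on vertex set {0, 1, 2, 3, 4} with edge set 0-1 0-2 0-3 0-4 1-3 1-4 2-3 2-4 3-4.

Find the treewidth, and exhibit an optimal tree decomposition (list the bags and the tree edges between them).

Every bag has size at most 4, so the width is 4 − 1 = 3 and tw(G) ≤ 3. Conversely, {0, 1, 3, 4} is a clique of size 4, and the vertices of any clique must share a bag in every tree decomposition; so some bag has ≥ 4 vertices and tw(G) ≥ 3. Combining the bounds, tw(G) = 3.

Treewidth 3.
Bags: B1 = {0, 1, 3, 4}  B2 = {0, 2, 3, 4}
Tree: B1–B2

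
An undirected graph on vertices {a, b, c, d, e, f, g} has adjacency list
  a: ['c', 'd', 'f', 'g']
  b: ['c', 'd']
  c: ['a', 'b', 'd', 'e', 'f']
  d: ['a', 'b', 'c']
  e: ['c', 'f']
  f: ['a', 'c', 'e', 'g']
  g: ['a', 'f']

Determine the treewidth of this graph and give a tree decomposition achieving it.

Treewidth 2.
One optimal decomposition is:
Bags: B1 = {b, c, d}  B2 = {a, c, d}  B3 = {a, c, f}  B4 = {a, f, g}  B5 = {c, e, f}
Tree: B1–B2, B2–B3, B3–B4, B3–B5

Each bag holds 3 vertices, so the decomposition has width 2, which upper-bounds the treewidth. For the lower bound, the 3 vertices {a, f, g} are pairwise adjacent, and any tree decomposition puts a clique entirely inside one bag — forcing width ≥ 2. Therefore the treewidth is 2.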